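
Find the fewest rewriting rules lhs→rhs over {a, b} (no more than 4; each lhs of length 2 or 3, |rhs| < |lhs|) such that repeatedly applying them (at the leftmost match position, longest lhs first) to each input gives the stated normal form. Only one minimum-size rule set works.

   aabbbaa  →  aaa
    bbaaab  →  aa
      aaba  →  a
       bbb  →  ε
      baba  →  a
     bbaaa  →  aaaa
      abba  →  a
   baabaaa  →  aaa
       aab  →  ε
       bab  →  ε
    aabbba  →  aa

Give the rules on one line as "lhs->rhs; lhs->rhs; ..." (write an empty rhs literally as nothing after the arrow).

  | aabbbaa => bbaa => aaa
  | bbaaab => aaaab => aa
  | aaba => a
  | bbb => ab => ε

aab->; ab->; ba->a; bb->a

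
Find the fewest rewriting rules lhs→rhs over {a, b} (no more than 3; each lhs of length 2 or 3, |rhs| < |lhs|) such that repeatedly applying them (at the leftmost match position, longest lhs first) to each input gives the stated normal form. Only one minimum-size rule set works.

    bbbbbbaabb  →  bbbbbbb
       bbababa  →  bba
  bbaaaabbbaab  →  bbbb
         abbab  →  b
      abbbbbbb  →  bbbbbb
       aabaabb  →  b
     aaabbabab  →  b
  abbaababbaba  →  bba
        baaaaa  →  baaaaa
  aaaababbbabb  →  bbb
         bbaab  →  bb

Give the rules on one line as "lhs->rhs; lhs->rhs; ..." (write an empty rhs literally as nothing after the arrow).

aab->ab; ab->

  | bbbbbbaabb => bbbbbbabb => bbbbbbb
  | bbababa => bbaba => bba
  | bbaaaabbbaab => bbaaabbbaab => bbaabbbaab => bbabbbaab => bbbbaab => bbbbab => bbbb
  | abbab => bab => b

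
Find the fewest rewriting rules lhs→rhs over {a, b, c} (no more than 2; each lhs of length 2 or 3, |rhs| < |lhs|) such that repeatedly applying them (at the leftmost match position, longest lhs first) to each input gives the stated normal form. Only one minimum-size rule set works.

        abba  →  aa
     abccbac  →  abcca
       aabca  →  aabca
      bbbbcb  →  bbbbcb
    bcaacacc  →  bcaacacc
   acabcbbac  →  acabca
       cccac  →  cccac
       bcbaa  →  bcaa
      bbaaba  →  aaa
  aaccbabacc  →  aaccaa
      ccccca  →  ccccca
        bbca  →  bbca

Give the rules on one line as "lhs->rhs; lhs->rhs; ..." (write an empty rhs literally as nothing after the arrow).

ba->a; bac->ba

  | abba => aba => aa
  | abccbac => abccba => abcca
  | aabca
  | bbbbcb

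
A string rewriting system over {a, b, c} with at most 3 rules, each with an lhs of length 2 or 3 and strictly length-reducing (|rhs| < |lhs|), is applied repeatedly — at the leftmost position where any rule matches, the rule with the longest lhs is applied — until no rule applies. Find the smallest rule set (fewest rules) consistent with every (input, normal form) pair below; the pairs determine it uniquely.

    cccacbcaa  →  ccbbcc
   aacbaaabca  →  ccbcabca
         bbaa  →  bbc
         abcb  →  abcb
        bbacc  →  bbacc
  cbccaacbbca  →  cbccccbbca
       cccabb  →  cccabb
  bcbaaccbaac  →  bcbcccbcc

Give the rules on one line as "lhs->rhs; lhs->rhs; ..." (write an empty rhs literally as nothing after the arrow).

  | cccacbcaa => ccbbcaa => ccbbcc
  | aacbaaabca => ccbaaabca => ccbcabca
  | bbaa => bbc
  | abcb

aa->c; cac->b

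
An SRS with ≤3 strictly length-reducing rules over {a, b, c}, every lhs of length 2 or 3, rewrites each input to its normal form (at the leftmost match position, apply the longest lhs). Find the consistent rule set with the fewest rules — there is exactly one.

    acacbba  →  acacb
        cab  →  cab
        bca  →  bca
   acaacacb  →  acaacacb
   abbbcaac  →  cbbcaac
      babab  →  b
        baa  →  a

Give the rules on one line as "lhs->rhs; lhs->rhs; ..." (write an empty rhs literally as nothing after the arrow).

  | acacbba => acacb
  | cab
  | bca
  | acaacacb

abb->cb; ba->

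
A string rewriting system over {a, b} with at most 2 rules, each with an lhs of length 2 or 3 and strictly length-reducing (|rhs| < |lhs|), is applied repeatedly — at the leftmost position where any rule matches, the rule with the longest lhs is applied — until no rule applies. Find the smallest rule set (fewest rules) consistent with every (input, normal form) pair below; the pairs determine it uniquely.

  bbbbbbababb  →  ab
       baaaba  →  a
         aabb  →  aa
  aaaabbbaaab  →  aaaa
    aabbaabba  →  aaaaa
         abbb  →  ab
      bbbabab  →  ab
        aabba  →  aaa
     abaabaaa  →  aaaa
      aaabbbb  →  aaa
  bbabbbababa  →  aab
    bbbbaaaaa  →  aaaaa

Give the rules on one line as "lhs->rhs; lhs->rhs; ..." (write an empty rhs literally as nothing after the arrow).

ba->b; bb->

  | bbbbbbababb => bbbbababb => bbababb => ababb => abbb => ab
  | baaaba => baaba => baba => bba => a
  | aabb => aa
  | aaaabbbaaab => aaaabaaab => aaaabaab => aaaabab => aaaabb => aaaa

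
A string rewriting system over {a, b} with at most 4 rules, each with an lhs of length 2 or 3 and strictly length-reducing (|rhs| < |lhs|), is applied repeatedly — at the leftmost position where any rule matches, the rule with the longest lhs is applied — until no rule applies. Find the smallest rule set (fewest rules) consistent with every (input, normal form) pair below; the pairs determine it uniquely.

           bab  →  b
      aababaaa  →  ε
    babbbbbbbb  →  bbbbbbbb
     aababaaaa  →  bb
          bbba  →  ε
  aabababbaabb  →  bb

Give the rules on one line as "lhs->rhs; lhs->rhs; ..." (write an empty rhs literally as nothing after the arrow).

  | bab => b
  | aababaaa => babaaa => baaa => aa => ε
  | babbbbbbbb => bbbbbbbb
  | aababaaaa => babaaaa => baaaa => aaa => bb

aa->; aaa->bb; ba->; bba->a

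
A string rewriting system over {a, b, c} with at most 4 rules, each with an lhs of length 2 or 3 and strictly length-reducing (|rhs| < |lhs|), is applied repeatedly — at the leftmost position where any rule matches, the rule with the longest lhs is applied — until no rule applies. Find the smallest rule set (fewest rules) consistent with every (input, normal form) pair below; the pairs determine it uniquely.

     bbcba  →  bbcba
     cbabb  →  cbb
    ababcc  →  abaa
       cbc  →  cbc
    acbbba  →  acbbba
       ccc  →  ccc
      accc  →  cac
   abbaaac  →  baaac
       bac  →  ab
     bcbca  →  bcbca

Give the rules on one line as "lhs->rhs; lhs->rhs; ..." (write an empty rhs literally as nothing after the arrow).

  | bbcba
  | cbabb => cbb
  | ababcc => abaa
  | cbc

abb->b; acc->ca; bac->ab; bcc->a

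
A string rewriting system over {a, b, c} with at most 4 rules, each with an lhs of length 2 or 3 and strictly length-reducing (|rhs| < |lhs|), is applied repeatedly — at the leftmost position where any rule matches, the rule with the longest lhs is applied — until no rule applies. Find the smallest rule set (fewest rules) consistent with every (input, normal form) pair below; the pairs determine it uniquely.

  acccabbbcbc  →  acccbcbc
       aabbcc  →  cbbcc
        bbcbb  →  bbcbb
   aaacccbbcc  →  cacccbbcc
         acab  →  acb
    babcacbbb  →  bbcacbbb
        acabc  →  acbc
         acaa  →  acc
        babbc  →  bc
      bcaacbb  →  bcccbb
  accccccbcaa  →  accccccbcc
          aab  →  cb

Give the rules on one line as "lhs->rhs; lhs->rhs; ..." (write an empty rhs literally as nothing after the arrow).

  | acccabbbcbc => acccbcbc
  | aabbcc => cbbcc
  | bbcbb
  | aaacccbbcc => cacccbbcc

aa->c; ab->b; abb->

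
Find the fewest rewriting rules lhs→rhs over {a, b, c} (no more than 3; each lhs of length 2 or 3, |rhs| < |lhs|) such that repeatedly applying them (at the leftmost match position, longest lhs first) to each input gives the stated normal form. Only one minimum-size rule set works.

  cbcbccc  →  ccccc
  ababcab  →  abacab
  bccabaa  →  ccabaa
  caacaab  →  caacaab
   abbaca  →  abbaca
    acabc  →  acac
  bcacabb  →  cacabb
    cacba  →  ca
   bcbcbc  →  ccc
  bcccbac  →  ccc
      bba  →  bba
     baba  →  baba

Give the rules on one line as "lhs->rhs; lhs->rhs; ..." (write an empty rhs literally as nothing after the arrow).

  | cbcbccc => ccbccc => ccccc
  | ababcab => abacab
  | bccabaa => ccabaa
  | caacaab

bc->c; cba->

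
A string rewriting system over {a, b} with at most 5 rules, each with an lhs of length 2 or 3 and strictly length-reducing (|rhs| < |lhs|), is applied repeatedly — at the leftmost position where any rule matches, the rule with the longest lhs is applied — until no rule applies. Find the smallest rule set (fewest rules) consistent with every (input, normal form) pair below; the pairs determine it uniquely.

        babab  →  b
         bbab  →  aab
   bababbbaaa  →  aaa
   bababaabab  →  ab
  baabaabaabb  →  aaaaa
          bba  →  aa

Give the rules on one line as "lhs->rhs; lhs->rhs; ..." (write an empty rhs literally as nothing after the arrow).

aba->bb; ba->a; bb->a; bbb->b

  | babab => abab => bbb => b
  | bbab => aab
  | bababbbaaa => ababbbaaa => bbbbbaaa => bbbaaa => baaa => aaa
  | bababaabab => ababaabab => bbbaabab => baabab => aabab => abbb => ab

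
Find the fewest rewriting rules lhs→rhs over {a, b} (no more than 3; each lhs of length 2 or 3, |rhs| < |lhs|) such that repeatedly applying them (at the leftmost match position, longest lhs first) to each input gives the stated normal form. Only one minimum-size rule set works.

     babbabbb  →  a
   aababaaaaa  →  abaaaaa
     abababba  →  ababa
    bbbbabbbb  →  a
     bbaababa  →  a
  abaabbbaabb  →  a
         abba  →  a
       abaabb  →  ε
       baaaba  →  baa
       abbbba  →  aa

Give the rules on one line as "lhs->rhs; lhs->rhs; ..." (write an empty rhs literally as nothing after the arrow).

aab->; abb->; bb->a

  | babbabbb => babbb => bb => a
  | aababaaaaa => abaaaaa
  | abababba => ababa
  | bbbbabbbb => abbabbbb => abbbb => bb => a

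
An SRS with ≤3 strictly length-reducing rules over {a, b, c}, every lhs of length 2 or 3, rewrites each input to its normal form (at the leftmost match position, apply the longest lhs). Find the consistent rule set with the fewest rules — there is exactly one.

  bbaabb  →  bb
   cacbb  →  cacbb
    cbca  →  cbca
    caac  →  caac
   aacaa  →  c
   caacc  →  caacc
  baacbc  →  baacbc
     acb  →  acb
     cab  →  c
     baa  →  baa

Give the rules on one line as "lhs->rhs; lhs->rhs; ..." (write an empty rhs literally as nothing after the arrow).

ab->; aca->c

  | bbaabb => bbab => bb
  | cacbb
  | cbca
  | caac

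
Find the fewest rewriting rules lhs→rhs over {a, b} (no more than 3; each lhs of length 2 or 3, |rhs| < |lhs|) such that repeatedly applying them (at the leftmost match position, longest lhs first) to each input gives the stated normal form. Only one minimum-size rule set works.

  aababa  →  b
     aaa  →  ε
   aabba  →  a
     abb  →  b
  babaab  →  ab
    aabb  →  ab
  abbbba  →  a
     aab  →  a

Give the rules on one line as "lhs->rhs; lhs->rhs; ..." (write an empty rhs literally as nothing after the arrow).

  | aababa => bbaba => aaba => bba => aa => b
  | aaa => ba => ε
  | aabba => bbba => aba => a
  | abb => aa => b

aa->b; ba->; bb->a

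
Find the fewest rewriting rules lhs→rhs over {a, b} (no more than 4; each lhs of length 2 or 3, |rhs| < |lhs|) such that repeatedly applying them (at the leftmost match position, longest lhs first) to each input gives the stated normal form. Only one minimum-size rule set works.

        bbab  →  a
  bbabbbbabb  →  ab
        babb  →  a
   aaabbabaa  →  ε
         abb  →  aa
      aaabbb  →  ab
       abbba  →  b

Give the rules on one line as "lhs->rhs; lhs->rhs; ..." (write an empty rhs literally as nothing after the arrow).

aab->bb; ba->; bb->a; bba->b

  | bbab => bb => a
  | bbabbbbabb => bbbbbabb => abbbabb => aababb => bbabb => bbb => ab
  | babb => bb => a
  | aaabbabaa => abbbabaa => aababaa => bbabaa => bbaa => ba => ε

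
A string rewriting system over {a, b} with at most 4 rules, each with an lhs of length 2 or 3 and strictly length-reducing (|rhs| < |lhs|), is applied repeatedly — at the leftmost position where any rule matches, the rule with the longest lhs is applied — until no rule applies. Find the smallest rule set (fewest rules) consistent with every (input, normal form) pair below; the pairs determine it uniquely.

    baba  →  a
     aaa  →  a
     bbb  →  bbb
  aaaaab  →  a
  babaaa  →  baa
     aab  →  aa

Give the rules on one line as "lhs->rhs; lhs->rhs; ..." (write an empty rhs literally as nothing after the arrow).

  | baba => bba => ab => a
  | aaa => a
  | bbb
  | aaaaab => aaab => ab => a

aaa->a; ab->a; aba->ba; bba->ab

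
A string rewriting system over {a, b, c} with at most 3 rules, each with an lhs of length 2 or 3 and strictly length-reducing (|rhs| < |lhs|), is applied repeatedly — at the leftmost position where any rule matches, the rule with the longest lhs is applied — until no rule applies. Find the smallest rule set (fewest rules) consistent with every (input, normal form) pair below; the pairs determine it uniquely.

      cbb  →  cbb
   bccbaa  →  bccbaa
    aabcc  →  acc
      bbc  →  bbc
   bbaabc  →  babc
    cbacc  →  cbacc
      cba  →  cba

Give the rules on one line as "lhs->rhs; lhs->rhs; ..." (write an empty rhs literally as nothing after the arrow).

  | cbb
  | bccbaa
  | aabcc => acc
  | bbc

aab->a; bba->b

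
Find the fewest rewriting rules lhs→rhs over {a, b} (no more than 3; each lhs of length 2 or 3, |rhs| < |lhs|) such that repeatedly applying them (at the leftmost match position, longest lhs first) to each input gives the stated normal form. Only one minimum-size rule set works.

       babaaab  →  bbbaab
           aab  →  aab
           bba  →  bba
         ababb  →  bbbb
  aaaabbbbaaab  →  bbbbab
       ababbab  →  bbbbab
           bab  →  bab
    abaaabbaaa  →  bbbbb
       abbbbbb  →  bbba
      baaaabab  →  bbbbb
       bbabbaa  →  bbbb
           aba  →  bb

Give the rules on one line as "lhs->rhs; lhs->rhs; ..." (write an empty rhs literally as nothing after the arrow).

aaa->b; aba->bb; abb->ba

  | babaaab => bbbaab
  | aab
  | bba
  | ababb => bbbb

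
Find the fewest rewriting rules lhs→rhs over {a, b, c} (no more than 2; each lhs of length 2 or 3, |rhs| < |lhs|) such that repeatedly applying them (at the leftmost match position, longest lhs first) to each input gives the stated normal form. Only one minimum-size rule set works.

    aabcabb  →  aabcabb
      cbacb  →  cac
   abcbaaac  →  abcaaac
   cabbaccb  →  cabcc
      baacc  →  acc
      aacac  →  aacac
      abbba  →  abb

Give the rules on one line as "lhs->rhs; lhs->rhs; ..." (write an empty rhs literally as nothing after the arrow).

  | aabcabb
  | cbacb => cacb => cac
  | abcbaaac => abcaaac
  | cabbaccb => cabccb => cabcc

ba->; cb->c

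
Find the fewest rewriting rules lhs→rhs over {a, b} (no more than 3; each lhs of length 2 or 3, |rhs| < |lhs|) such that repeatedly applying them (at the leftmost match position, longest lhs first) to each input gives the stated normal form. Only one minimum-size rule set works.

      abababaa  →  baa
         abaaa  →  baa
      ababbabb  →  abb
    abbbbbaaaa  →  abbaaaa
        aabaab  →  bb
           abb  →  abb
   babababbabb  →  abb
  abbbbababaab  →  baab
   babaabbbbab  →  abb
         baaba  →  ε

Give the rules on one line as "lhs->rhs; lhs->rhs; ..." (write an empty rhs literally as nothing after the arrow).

  | abababaa => bbabaa => baa
  | abaaa => baa
  | ababbabb => bbbabb => abb
  | abbbbbaaaa => abbaaaa

aba->b; bab->; bbb->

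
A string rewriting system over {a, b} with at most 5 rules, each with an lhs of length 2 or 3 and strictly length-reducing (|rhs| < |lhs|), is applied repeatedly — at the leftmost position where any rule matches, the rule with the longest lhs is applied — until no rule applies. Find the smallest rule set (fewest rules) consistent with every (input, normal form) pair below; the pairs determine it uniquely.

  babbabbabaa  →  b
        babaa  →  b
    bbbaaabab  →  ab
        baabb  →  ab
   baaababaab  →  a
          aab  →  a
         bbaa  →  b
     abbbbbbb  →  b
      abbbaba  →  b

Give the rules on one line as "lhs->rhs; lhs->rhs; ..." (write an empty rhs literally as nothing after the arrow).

  | babbabbabaa => bbbabbabaa => ababbabaa => abbbabaa => babaa => bbaa => aaa => ba => b
  | babaa => bbaa => aaa => ba => b
  | bbbaaabab => abaaabab => abaabab => ababab => abbab => ab
  | baabb => babb => bbb => ab

aa->b; abb->; ba->b; bb->a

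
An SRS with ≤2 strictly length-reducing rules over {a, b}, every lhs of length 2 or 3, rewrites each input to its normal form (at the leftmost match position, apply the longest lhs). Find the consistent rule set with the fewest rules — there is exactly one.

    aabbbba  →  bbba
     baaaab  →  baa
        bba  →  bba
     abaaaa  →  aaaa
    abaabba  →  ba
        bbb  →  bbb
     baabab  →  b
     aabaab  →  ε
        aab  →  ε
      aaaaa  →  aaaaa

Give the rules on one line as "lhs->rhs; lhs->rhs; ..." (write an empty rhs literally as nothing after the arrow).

aab->; ab->

  | aabbbba => bbba
  | baaaab => baa
  | bba
  | abaaaa => aaaa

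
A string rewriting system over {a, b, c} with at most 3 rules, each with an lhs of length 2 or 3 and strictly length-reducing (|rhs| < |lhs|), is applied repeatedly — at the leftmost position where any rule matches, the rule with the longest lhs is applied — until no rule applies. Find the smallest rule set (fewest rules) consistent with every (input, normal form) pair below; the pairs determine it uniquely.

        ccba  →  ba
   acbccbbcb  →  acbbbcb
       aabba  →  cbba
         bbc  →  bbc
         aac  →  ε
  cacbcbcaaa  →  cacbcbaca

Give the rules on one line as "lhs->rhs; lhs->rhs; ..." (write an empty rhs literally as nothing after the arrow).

  | ccba => ba
  | acbccbbcb => acbbbcb
  | aabba => cbba
  | bbc

aa->c; caa->ac; cc->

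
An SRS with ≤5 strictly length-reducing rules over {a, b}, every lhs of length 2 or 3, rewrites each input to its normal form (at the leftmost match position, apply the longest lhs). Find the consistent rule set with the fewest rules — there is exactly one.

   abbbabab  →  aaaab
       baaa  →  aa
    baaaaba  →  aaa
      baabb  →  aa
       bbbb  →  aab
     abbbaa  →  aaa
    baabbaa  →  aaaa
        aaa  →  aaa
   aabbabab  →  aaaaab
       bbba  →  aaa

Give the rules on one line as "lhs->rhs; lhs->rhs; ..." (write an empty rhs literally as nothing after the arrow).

abb->aa; ba->; bab->ab; bbb->aa

  | abbbabab => aababab => aaabab => aaaab
  | baaa => aa
  | baaaaba => aaaba => aaa
  | baabb => abb => aa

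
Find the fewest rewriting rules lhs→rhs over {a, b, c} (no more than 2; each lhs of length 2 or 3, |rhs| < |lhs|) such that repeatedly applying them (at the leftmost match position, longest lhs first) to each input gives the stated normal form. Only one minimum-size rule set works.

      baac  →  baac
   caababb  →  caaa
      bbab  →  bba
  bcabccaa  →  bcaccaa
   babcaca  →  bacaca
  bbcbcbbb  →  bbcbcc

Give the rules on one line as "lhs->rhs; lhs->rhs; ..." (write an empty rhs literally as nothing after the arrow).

  | baac
  | caababb => caaabb => caaab => caaa
  | bbab => bba
  | bcabccaa => bcaccaa

ab->a; bbb->c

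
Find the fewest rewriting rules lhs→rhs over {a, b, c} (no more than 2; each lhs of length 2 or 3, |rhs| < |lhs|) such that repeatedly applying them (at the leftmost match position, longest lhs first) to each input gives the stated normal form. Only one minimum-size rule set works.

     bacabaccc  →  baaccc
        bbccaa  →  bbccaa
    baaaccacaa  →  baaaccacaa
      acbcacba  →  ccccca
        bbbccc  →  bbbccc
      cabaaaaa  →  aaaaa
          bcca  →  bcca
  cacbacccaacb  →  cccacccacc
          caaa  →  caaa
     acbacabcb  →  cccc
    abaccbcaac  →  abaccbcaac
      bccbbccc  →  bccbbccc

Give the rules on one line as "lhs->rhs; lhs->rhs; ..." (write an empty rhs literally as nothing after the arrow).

acb->cc; cab->

  | bacabaccc => baaccc
  | bbccaa
  | baaaccacaa
  | acbcacba => cccacba => ccccca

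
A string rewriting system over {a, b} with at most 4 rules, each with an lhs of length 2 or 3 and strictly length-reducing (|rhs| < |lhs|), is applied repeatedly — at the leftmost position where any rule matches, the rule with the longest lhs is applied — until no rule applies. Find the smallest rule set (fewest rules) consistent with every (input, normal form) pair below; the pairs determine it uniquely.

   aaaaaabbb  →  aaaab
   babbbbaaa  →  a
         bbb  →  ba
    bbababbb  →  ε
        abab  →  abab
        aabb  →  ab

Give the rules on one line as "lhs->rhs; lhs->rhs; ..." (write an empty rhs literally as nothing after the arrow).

abb->b; baa->bb; bb->; bbb->ba

  | aaaaaabbb => aaaaabb => aaaab
  | babbbbaaa => bbbbaaa => babaaa => babba => bba => a
  | bbb => ba
  | bbababbb => ababbb => abbb => bb => ε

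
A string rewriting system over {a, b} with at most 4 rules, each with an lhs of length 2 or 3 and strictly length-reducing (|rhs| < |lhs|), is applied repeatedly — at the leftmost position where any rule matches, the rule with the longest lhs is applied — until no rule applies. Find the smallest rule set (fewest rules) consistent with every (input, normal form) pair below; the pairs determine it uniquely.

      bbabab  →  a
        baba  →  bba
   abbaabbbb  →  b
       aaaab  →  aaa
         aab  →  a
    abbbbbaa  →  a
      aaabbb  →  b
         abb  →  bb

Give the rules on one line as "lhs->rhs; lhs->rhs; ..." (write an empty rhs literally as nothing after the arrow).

  | bbabab => bbbab => aab => a
  | baba => bba
  | abbaabbbb => bbaabbbb => bbbbbbb => abbbb => bbbb => ab => b
  | aaaab => aaa

aab->a; ab->b; baa->bb; bbb->a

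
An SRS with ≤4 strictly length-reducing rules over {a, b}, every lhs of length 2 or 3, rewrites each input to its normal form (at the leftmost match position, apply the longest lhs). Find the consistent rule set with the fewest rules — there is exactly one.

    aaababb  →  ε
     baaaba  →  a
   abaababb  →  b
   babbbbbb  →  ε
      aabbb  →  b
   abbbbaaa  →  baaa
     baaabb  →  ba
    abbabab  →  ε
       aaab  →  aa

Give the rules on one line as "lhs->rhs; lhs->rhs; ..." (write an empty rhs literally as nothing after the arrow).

  | aaababb => aababb => ababb => babb => bb => ε
  | baaaba => baaba => baba => bba => a
  | abaababb => baababb => bababb => bbabb => abb => b
  | babbbbbb => bbbbbb => bbbb => bb => ε

ab->; aba->ba; bb->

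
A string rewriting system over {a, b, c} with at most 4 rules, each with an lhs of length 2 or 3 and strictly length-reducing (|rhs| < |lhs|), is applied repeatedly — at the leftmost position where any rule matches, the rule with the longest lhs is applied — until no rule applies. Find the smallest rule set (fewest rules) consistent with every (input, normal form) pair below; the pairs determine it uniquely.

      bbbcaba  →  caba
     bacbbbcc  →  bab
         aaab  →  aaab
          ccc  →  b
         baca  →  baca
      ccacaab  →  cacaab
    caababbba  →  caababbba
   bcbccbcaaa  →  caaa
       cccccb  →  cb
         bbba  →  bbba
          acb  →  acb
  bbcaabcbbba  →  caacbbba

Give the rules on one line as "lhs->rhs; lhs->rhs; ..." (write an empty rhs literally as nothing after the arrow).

bc->c; cc->c; ccc->b

  | bbbcaba => bbcaba => bcaba => caba
  | bacbbbcc => bacbbcc => bacbcc => baccc => bab
  | aaab
  | ccc => b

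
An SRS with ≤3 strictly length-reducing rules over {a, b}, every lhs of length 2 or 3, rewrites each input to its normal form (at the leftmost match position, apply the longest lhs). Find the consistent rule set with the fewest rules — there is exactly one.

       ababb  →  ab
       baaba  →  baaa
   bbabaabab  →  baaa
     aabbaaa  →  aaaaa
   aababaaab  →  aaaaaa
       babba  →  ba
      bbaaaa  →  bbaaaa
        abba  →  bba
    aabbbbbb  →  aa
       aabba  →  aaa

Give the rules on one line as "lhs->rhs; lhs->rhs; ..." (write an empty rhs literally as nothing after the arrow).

aab->aa; abb->bb; bab->

  | ababb => ab
  | baaba => baaa
  | bbabaabab => baabab => baaab => baaa
  | aabbaaa => aabaaa => aaaaa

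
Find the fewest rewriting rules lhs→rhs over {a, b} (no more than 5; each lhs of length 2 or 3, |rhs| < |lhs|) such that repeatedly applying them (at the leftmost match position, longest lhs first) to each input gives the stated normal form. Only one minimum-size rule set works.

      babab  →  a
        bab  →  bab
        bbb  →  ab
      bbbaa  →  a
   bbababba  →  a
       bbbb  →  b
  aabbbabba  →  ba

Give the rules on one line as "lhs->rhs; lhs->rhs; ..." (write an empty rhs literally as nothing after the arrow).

aa->a; aba->; abb->b; bb->a

  | babab => bb => a
  | bab
  | bbb => ab
  | bbbaa => abaa => a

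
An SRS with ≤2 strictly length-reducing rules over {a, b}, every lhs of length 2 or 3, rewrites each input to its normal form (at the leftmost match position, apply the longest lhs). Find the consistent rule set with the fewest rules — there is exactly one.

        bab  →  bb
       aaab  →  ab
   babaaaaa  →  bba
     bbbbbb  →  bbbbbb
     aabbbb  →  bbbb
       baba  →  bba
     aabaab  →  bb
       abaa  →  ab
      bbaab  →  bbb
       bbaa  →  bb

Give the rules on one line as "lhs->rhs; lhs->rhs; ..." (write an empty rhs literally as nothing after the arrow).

  | bab => bb
  | aaab => ab
  | babaaaaa => bbaaaaa => bbaaa => bba
  | bbbbbb

aa->; bab->bb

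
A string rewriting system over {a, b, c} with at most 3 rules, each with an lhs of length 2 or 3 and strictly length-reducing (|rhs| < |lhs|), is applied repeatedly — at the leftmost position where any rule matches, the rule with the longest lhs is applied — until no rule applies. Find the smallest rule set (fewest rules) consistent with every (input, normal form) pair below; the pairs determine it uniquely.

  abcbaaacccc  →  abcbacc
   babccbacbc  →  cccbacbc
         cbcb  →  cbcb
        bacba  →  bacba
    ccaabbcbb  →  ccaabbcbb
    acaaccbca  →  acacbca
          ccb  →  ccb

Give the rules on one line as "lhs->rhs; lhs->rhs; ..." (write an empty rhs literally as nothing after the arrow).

aac->a; bab->c

  | abcbaaacccc => abcbaaccc => abcbacc
  | babccbacbc => cccbacbc
  | cbcb
  | bacba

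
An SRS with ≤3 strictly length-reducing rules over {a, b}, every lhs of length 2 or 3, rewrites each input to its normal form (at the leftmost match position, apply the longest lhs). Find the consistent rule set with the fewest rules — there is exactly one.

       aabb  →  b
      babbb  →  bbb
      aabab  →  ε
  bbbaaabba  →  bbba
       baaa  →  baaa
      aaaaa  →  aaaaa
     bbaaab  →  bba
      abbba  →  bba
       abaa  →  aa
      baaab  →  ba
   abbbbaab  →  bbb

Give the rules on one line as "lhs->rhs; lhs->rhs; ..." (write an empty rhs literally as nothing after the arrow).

aab->; ab->

  | aabb => b
  | babbb => bbb
  | aabab => ab => ε
  | bbbaaabba => bbbaba => bbba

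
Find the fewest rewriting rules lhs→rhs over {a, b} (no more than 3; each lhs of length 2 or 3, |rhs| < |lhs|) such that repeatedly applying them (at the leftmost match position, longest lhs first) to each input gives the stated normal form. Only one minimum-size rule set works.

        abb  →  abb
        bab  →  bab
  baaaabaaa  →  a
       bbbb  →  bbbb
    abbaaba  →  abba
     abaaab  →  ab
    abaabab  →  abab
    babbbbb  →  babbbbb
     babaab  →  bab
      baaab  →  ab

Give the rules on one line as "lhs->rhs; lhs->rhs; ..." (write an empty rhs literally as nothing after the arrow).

  | abb
  | bab
  | baaaabaaa => aabaaa => abaaa => aa => a
  | bbbb

aa->a; baa->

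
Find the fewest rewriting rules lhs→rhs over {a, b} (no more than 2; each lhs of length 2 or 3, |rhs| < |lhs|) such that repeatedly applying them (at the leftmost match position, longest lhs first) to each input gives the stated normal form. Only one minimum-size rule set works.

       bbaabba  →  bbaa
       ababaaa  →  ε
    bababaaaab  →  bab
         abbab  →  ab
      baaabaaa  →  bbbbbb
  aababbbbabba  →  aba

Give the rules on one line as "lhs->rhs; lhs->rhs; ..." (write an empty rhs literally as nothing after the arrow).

  | bbaabba => bbaa
  | ababaaa => ababbb => abb => ε
  | bababaaaab => bababbbab => babbab => bab
  | abbab => ab

aaa->bb; abb->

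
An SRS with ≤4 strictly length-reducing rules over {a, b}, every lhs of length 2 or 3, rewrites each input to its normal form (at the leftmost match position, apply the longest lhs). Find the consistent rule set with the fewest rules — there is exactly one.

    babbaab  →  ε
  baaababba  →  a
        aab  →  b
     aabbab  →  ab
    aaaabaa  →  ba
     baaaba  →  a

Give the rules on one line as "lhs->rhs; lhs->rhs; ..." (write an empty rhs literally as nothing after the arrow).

aa->a; aab->b; bb->

  | babbaab => baaab => baab => bb => ε
  | baaababba => baababba => bbabba => abba => aa => a
  | aab => b
  | aabbab => bbab => ab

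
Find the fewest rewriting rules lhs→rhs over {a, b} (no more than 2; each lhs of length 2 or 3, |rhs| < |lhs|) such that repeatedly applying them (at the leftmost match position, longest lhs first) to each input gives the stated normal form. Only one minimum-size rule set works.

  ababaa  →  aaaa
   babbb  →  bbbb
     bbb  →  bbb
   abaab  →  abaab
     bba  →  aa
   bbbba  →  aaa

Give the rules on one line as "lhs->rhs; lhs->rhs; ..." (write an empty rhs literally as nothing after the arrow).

  | ababaa => abbaa => aaaa
  | babbb => bbbb
  | bbb
  | abaab

bab->bb; bba->aa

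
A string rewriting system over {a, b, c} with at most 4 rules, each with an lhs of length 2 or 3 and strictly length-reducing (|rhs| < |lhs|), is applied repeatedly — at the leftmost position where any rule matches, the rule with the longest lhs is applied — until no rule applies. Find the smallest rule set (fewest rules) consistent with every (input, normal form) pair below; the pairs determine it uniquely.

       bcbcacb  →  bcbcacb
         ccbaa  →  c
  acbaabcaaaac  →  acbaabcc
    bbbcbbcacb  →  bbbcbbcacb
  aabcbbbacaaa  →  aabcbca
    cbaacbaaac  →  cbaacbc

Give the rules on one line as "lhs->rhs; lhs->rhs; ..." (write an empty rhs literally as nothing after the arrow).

aaa->; bba->; caa->c; ccb->c

  | bcbcacb
  | ccbaa => caa => c
  | acbaabcaaaac => acbaabcaac => acbaabcc
  | bbbcbbcacb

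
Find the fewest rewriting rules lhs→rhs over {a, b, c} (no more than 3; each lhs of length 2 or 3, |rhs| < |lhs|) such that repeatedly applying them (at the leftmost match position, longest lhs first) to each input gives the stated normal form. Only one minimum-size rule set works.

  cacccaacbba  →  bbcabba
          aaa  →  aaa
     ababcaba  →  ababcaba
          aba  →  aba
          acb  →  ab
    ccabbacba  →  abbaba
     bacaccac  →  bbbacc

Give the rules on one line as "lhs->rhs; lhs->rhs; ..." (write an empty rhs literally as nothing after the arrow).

  | cacccaacbba => cacacacbba => cbbcacbba => bbcacbba => bbcabba
  | aaa
  | ababcaba
  | aba

aca->bb; cb->b; cca->ac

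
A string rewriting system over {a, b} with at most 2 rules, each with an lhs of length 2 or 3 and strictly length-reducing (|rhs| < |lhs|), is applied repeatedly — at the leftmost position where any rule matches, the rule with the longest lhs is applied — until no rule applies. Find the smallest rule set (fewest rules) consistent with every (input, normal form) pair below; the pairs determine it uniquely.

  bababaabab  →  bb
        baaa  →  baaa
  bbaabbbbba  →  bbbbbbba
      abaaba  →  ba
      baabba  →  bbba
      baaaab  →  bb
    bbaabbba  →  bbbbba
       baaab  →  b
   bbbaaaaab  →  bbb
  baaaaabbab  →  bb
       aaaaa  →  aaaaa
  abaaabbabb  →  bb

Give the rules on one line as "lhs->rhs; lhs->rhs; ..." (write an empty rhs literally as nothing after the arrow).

aab->b; ab->

  | bababaabab => babaabab => baabab => bbab => bb
  | baaa
  | bbaabbbbba => bbbbbbba
  | abaaba => aaba => ba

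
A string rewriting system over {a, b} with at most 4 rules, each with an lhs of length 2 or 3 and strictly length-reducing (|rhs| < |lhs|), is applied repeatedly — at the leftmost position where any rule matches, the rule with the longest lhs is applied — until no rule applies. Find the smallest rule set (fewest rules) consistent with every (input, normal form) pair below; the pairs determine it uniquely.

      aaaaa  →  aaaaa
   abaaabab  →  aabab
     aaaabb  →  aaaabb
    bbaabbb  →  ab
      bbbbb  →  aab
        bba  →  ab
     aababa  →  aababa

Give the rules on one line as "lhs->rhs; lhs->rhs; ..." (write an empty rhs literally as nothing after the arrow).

baa->; bba->ab; bbb->ab

  | aaaaa
  | abaaabab => aabab
  | aaaabb
  | bbaabbb => ababbb => abaab => ab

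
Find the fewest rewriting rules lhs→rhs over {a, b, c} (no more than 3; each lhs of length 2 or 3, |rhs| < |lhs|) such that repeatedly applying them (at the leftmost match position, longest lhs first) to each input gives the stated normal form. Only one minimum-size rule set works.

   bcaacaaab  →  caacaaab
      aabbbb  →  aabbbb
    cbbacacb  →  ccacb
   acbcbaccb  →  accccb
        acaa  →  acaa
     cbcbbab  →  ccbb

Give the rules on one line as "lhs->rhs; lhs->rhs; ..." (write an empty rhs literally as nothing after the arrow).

  | bcaacaaab => caacaaab
  | aabbbb
  | cbbacacb => cbcacb => ccacb
  | acbcbaccb => accbaccb => accccb

ba->; bc->c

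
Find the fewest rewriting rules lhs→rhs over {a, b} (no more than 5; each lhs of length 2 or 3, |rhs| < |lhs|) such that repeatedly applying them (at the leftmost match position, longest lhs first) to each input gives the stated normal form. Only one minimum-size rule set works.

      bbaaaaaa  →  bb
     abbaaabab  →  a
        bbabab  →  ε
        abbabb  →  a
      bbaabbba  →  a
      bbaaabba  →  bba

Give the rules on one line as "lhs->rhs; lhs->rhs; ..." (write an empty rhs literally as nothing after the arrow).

  | bbaaaaaa => bbbaaaa => aaaa => baa => bb
  | abbaaabab => bbaaabab => bbbabab => abab => bab => a
  | bbabab => baab => bbb => ε
  | abbabb => bbabb => bab => a

aa->b; ab->b; bab->a; bbb->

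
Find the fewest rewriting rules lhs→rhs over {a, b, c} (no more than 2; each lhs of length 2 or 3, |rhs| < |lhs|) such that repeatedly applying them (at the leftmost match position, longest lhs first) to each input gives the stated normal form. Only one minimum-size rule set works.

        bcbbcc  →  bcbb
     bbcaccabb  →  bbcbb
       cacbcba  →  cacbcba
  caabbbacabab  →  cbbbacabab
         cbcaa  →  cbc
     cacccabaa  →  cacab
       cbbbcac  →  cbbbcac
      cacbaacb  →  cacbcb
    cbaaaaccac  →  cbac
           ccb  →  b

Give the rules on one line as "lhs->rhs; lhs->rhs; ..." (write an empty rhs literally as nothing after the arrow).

  | bcbbcc => bcbb
  | bbcaccabb => bbcaabb => bbcbb
  | cacbcba
  | caabbbacabab => cbbbacabab

aa->; cc->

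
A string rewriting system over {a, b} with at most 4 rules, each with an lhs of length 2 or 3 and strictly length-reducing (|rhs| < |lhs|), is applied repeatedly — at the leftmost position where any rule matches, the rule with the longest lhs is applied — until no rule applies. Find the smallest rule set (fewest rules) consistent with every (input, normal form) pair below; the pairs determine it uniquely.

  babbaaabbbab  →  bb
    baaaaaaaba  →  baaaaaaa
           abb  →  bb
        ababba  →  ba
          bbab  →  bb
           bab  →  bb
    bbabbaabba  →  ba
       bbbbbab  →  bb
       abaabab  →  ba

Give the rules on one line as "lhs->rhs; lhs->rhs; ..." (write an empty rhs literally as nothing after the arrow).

  | babbaaabbbab => bbbaaabbbab => bbaaabbbab => baaabbbab => baabbab => babab => bbab => bab => bb
  | baaaaaaaba => baaaaaaa
  | abb => bb
  | ababba => babba => bbba => bba => ba

aab->a; ab->b; bba->ba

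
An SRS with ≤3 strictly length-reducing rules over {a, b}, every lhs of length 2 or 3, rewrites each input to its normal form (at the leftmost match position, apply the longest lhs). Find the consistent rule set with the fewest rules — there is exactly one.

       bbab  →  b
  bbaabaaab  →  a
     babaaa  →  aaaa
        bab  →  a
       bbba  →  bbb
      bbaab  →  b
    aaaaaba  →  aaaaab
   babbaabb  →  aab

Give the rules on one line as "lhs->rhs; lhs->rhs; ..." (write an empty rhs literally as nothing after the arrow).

  | bbab => ba => b
  | bbaabaaab => bbabaaab => baaaab => baaab => baab => bab => a
  | babaaa => aaaa
  | bab => a

ba->b; bab->a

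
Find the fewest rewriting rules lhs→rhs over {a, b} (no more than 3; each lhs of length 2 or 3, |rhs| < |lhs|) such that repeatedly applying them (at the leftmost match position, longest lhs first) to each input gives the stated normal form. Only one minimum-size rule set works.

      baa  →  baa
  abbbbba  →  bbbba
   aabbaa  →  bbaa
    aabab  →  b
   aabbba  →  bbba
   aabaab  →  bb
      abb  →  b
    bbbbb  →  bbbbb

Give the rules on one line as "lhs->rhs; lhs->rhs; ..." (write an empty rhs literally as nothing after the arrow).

  | baa
  | abbbbba => bbbba
  | aabbaa => bbaa
  | aabab => bab => b

aab->b; ab->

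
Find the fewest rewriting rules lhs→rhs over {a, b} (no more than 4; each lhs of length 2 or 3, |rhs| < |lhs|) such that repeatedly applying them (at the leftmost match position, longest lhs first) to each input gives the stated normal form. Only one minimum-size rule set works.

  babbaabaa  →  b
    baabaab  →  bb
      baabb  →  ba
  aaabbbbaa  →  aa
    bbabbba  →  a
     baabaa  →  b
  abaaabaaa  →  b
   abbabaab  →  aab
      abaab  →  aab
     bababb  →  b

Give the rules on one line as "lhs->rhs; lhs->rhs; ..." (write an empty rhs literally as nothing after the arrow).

aaa->; aba->a; abb->; bbb->ab

  | babbaabaa => baabaa => baaa => b
  | baabaab => baaab => bb
  | baabb => ba
  | aaabbbbaa => bbbbaa => abbaa => aa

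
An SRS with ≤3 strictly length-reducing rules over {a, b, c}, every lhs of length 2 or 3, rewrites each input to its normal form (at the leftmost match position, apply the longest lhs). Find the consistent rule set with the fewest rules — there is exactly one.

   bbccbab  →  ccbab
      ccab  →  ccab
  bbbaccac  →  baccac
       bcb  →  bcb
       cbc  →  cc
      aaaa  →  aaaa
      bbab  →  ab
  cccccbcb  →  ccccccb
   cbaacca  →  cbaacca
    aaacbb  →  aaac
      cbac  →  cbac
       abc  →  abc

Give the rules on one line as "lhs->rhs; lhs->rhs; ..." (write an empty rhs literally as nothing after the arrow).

bb->; cbc->cc

  | bbccbab => ccbab
  | ccab
  | bbbaccac => baccac
  | bcb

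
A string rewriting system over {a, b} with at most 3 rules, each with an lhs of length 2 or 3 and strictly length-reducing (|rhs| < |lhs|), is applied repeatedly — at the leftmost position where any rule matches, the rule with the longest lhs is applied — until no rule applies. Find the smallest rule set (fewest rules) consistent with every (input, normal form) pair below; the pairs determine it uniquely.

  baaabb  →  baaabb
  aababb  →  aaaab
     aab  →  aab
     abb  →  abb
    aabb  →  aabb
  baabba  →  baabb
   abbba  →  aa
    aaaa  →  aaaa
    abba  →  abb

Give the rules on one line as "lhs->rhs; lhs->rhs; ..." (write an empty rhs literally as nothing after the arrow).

  | baaabb
  | aababb => aaaab
  | aab
  | abb

bab->aa; bba->bb; bbb->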